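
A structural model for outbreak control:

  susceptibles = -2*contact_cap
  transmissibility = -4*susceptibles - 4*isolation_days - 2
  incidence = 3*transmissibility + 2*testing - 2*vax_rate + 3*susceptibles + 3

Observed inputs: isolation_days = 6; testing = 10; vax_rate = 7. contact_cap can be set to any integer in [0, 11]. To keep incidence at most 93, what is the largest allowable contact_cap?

Substituting into the transmissibility equation gives transmissibility = 8*contact_cap - 26.
Substituting into the incidence equation gives incidence = 18*contact_cap - 69.
Require 18*contact_cap - 69 ≤ 93, so contact_cap ≤ 9.
The largest integer in [0, 11] satisfying this is 9.

contact_cap = 9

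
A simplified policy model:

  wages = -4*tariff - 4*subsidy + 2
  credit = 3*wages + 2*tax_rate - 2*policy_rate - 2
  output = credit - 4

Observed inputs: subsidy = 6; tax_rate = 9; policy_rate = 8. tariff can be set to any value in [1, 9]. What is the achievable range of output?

-178 to -82

Substituting into the wages equation gives wages = -4*tariff - 22.
Substituting into the credit equation gives credit = -12*tariff - 66.
Substituting into the output equation gives output = -12*tariff - 70.
Linear in tariff, so extremes are at the endpoints: tariff = 1 gives output = -82; tariff = 9 gives output = -178.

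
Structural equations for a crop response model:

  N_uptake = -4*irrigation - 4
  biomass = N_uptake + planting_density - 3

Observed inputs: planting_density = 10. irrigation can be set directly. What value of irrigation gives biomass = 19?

irrigation = -4

Substituting into the biomass equation gives biomass = -4*irrigation + 3.
Solve -4*irrigation + 3 = 19: irrigation = (19 - 3) / -4 = -4.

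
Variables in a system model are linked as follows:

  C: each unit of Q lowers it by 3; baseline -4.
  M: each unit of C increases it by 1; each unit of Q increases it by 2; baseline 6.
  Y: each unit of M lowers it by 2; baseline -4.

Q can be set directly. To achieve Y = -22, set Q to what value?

Q = -7

Substituting into the M equation gives M = -Q + 2.
Substituting into the Y equation gives Y = 2*Q - 8.
Solve 2*Q - 8 = -22: Q = (-22 + 8) / 2 = -7.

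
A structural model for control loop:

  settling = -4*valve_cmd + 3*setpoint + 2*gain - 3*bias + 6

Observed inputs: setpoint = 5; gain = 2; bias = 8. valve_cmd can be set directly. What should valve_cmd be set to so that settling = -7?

valve_cmd = 2

Substituting into the settling equation gives settling = -4*valve_cmd + 1.
Solve -4*valve_cmd + 1 = -7: valve_cmd = (-7 - 1) / -4 = 2.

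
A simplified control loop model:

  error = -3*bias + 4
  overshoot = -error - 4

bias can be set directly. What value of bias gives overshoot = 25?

bias = 11

Substituting into the overshoot equation gives overshoot = 3*bias - 8.
Solve 3*bias - 8 = 25: bias = (25 + 8) / 3 = 11.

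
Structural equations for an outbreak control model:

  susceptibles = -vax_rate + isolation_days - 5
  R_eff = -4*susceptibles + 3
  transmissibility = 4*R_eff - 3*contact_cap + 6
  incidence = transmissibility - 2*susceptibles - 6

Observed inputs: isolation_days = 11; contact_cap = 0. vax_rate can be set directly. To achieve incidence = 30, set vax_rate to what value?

Substituting into the susceptibles equation gives susceptibles = -vax_rate + 6.
Substituting into the R_eff equation gives R_eff = 4*vax_rate - 21.
Substituting into the transmissibility equation gives transmissibility = 16*vax_rate - 78.
incidence becomes 18*vax_rate - 96.
Solve 18*vax_rate - 96 = 30: vax_rate = (30 + 96) / 18 = 7.

vax_rate = 7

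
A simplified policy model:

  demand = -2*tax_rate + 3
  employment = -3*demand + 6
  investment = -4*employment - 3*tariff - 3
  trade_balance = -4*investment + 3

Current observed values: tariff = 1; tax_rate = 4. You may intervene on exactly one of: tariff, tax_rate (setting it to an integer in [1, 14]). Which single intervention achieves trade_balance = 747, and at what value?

Intervening on tariff: trade_balance = 12*tariff + 351. Reaching 747 requires tariff = 33, outside [1, 14].
Intervening on tax_rate: with other inputs at their observed values, trade_balance = 96*tax_rate - 21. Solving for 747 gives tax_rate = 8, within [1, 14].

set tax_rate = 8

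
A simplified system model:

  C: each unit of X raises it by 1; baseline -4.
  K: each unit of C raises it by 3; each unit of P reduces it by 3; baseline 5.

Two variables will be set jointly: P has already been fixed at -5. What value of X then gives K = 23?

With P held at -5:
Substituting into the K equation gives K = 3*X + 8.
Solve 3*X + 8 = 23: X = (23 - 8) / 3 = 5.

X = 5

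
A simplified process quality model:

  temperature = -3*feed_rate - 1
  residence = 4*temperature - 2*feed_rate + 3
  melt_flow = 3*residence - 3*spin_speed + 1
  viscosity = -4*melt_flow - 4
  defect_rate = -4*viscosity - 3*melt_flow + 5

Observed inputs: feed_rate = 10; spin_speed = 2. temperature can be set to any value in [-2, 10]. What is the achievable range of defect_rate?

Intervening on temperature fixes its value directly, overriding its dependence on feed_rate.
Substituting into the residence equation gives residence = 4*temperature - 17.
This gives melt_flow = 12*temperature - 56.
viscosity becomes -48*temperature + 220.
Substituting into the defect_rate equation gives defect_rate = 156*temperature - 707.
Linear in temperature, so extremes are at the endpoints: temperature = -2 gives defect_rate = -1019; temperature = 10 gives defect_rate = 853.

-1019 to 853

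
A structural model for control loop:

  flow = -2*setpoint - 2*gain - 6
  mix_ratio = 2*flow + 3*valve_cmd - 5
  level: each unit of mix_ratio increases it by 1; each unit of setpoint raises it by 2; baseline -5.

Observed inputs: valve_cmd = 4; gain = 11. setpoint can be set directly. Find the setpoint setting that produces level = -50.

Substituting into the flow equation gives flow = -2*setpoint - 28.
Substituting into the mix_ratio equation gives mix_ratio = -4*setpoint - 49.
level becomes -2*setpoint - 54.
Solve -2*setpoint - 54 = -50: setpoint = (-50 + 54) / -2 = -2.

setpoint = -2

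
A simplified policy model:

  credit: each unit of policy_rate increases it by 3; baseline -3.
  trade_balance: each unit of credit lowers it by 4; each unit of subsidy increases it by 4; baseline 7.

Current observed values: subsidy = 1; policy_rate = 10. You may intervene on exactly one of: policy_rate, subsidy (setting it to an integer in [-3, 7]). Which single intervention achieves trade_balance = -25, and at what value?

Intervening on policy_rate: with other inputs at their observed values, trade_balance = -12*policy_rate + 23. Solving for -25 gives policy_rate = 4, within [-3, 7].
Intervening on subsidy: trade_balance = 4*subsidy - 101. Reaching -25 requires subsidy = 19, outside [-3, 7].

set policy_rate = 4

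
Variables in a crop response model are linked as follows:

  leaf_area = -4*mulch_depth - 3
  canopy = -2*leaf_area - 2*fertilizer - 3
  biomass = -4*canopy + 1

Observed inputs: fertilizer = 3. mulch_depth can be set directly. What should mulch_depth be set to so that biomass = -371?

mulch_depth = 12

Substituting into the canopy equation gives canopy = 8*mulch_depth - 3.
biomass becomes -32*mulch_depth + 13.
Solve -32*mulch_depth + 13 = -371: mulch_depth = (-371 - 13) / -32 = 12.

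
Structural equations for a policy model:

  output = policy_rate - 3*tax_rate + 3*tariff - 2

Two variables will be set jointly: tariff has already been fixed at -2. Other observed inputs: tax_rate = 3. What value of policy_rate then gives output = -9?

With tariff held at -2:
Substituting into the output equation gives output = policy_rate - 17.
Solve policy_rate - 17 = -9: policy_rate = (-9 + 17) / 1 = 8.

policy_rate = 8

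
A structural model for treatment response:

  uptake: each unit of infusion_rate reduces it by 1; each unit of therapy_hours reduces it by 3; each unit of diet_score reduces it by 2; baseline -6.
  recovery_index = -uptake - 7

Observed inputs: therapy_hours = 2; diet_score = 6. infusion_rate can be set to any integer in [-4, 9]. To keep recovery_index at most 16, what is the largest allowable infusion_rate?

Substituting into the uptake equation gives uptake = -infusion_rate - 24.
Substituting into the recovery_index equation gives recovery_index = infusion_rate + 17.
Require infusion_rate + 17 ≤ 16, so infusion_rate ≤ -1.
The largest integer in [-4, 9] satisfying this is -1.

infusion_rate = -1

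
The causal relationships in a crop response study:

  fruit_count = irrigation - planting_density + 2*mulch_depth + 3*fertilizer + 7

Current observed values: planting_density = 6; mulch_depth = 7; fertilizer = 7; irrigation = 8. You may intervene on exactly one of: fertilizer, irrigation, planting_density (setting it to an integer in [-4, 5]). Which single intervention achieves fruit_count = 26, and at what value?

set fertilizer = 1

Intervening on fertilizer: with other inputs at their observed values, fruit_count = 3*fertilizer + 23. Solving for 26 gives fertilizer = 1, within [-4, 5].
Intervening on irrigation: fruit_count = irrigation + 36. Reaching 26 requires irrigation = -10, outside [-4, 5].
Intervening on planting_density: fruit_count = -planting_density + 50. Reaching 26 requires planting_density = 24, outside [-4, 5].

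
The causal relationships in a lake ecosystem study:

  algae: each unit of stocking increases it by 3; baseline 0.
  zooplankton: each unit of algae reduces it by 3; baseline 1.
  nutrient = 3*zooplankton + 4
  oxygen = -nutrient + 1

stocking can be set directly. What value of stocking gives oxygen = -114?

stocking = -4

Substituting into the zooplankton equation gives zooplankton = -9*stocking + 1.
Substituting into the nutrient equation gives nutrient = -27*stocking + 7.
Substituting into the oxygen equation gives oxygen = 27*stocking - 6.
Solve 27*stocking - 6 = -114: stocking = (-114 + 6) / 27 = -4.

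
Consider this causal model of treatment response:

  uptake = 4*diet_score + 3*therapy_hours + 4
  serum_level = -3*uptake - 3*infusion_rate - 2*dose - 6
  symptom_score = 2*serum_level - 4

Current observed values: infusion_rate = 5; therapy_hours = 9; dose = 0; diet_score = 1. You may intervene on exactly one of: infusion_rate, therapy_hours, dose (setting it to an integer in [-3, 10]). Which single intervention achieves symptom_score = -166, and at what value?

set therapy_hours = 4

Intervening on infusion_rate: symptom_score = -6*infusion_rate - 226. Reaching -166 requires infusion_rate = -10, outside [-3, 10].
Intervening on therapy_hours: with other inputs at their observed values, symptom_score = -18*therapy_hours - 94. Solving for -166 gives therapy_hours = 4, within [-3, 10].
Intervening on dose: symptom_score = -4*dose - 256. Reaching -166 requires dose = -45/2, not an integer.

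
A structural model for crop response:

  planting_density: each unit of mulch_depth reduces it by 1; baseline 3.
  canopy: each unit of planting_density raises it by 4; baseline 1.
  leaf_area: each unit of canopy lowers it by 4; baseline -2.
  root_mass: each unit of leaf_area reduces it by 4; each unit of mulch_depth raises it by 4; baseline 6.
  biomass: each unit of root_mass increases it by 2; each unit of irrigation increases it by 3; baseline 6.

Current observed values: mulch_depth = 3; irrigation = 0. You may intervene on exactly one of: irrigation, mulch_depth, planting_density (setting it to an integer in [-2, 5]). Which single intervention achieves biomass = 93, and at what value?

set irrigation = 1

Intervening on irrigation: with other inputs at their observed values, biomass = 3*irrigation + 90. Solving for 93 gives irrigation = 1, within [-2, 5].
Intervening on mulch_depth: biomass = -120*mulch_depth + 450. Reaching 93 requires mulch_depth = 119/40, not an integer.
Intervening on planting_density: biomass = 128*planting_density + 90. Reaching 93 requires planting_density = 3/128, not an integer.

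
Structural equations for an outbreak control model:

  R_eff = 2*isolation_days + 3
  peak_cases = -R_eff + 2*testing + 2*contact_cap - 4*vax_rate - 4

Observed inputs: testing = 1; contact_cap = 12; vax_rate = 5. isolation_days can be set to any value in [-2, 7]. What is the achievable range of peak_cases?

-15 to 3

Substituting into the peak_cases equation gives peak_cases = -2*isolation_days - 1.
Linear in isolation_days, so extremes are at the endpoints: isolation_days = -2 gives peak_cases = 3; isolation_days = 7 gives peak_cases = -15.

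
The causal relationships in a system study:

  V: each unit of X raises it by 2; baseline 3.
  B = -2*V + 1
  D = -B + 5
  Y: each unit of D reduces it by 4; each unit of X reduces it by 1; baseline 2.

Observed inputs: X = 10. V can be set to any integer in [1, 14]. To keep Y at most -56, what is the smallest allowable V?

Intervening on V fixes its value directly, overriding its dependence on X.
Substituting into the D equation gives D = 2*V + 4.
Y becomes -8*V - 24.
Require -8*V - 24 ≤ -56, so V ≥ 4.
The smallest integer in [1, 14] satisfying this is 4.

V = 4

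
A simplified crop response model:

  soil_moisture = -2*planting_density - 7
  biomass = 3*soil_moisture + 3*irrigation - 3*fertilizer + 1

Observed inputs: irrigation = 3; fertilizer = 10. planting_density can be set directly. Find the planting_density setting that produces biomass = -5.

planting_density = -6

Substituting into the biomass equation gives biomass = -6*planting_density - 41.
Solve -6*planting_density - 41 = -5: planting_density = (-5 + 41) / -6 = -6.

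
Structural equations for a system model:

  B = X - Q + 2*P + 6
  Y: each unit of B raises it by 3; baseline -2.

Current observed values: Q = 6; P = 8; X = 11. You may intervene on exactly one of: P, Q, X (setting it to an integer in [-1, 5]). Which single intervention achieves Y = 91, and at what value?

set Q = 2

Intervening on P: Y = 6*P + 31. Reaching 91 requires P = 10, outside [-1, 5].
Intervening on Q: with other inputs at their observed values, Y = -3*Q + 97. Solving for 91 gives Q = 2, within [-1, 5].
Intervening on X: Y = 3*X + 46. Reaching 91 requires X = 15, outside [-1, 5].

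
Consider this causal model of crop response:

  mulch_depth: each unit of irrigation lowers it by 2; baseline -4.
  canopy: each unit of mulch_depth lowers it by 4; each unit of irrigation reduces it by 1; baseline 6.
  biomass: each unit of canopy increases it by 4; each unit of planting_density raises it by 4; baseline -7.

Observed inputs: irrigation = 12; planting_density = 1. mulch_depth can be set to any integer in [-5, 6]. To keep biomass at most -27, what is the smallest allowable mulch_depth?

Intervening on mulch_depth fixes its value directly, overriding its dependence on irrigation.
Substituting into the canopy equation gives canopy = -4*mulch_depth - 6.
So biomass = -16*mulch_depth - 27.
Require -16*mulch_depth - 27 ≤ -27, so mulch_depth ≥ 0.
The smallest integer in [-5, 6] satisfying this is 0.

mulch_depth = 0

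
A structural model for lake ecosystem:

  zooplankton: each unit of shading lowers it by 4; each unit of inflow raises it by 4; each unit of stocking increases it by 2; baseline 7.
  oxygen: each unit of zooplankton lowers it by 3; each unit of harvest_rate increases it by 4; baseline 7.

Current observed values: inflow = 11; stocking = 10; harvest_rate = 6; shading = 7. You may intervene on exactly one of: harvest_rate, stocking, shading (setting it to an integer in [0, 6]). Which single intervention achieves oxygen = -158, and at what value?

Intervening on harvest_rate: oxygen = 4*harvest_rate - 122. Reaching -158 requires harvest_rate = -9, outside [0, 6].
Intervening on stocking: oxygen = -6*stocking - 38. Reaching -158 requires stocking = 20, outside [0, 6].
Intervening on shading: with other inputs at their observed values, oxygen = 12*shading - 182. Solving for -158 gives shading = 2, within [0, 6].

set shading = 2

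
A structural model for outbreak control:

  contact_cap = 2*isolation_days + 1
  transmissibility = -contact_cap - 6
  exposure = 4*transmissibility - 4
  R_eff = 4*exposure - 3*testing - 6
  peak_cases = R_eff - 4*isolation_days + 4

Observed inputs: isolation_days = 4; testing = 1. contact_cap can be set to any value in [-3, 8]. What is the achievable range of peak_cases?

Intervening on contact_cap fixes its value directly, overriding its dependence on isolation_days.
Substituting into the exposure equation gives exposure = -4*contact_cap - 28.
R_eff becomes -16*contact_cap - 121.
Substituting into the peak_cases equation gives peak_cases = -16*contact_cap - 133.
Linear in contact_cap, so extremes are at the endpoints: contact_cap = -3 gives peak_cases = -85; contact_cap = 8 gives peak_cases = -261.

-261 to -85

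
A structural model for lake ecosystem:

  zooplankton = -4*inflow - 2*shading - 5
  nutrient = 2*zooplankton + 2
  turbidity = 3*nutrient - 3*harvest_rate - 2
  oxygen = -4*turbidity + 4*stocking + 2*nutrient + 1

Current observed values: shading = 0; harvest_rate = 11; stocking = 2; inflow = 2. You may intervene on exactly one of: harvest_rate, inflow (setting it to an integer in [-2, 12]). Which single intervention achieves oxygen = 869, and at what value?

set inflow = 8

Intervening on harvest_rate: oxygen = 12*harvest_rate + 257. Reaching 869 requires harvest_rate = 51, outside [-2, 12].
Intervening on inflow: with other inputs at their observed values, oxygen = 80*inflow + 229. Solving for 869 gives inflow = 8, within [-2, 12].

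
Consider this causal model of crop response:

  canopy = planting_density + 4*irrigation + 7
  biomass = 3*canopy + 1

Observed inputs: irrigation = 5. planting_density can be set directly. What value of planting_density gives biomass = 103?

Substituting into the canopy equation gives canopy = planting_density + 27.
biomass becomes 3*planting_density + 82.
Solve 3*planting_density + 82 = 103: planting_density = (103 - 82) / 3 = 7.

planting_density = 7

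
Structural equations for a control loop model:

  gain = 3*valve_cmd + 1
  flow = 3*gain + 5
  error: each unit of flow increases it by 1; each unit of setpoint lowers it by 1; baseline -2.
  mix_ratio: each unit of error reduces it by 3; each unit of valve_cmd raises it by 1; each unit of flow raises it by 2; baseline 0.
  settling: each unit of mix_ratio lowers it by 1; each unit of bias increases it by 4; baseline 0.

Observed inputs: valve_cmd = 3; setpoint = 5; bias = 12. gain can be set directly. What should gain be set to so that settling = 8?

gain = -7

Intervening on gain fixes its value directly, overriding its dependence on valve_cmd.
Substituting into the error equation gives error = 3*gain - 2.
mix_ratio becomes -3*gain + 19.
So settling = 3*gain + 29.
Solve 3*gain + 29 = 8: gain = (8 - 29) / 3 = -7.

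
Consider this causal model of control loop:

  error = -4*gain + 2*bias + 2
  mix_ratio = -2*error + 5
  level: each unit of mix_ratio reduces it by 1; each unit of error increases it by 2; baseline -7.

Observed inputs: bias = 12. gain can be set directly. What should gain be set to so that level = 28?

gain = 4

Substituting into the error equation gives error = -4*gain + 26.
Substituting into the mix_ratio equation gives mix_ratio = 8*gain - 47.
This gives level = -16*gain + 92.
Solve -16*gain + 92 = 28: gain = (28 - 92) / -16 = 4.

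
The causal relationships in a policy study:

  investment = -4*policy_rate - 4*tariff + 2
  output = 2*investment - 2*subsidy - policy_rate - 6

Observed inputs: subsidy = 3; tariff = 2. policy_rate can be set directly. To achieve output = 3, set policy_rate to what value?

Substituting into the investment equation gives investment = -4*policy_rate - 6.
This gives output = -9*policy_rate - 24.
Solve -9*policy_rate - 24 = 3: policy_rate = (3 + 24) / -9 = -3.

policy_rate = -3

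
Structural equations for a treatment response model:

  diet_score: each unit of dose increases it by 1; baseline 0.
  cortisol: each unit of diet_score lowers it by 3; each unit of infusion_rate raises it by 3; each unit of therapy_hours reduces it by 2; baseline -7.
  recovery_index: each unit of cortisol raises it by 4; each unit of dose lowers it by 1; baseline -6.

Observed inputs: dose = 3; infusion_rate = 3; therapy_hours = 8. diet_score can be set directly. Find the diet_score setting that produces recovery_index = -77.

Intervening on diet_score fixes its value directly, overriding its dependence on dose.
Substituting into the cortisol equation gives cortisol = -3*diet_score - 14.
This gives recovery_index = -12*diet_score - 65.
Solve -12*diet_score - 65 = -77: diet_score = (-77 + 65) / -12 = 1.

diet_score = 1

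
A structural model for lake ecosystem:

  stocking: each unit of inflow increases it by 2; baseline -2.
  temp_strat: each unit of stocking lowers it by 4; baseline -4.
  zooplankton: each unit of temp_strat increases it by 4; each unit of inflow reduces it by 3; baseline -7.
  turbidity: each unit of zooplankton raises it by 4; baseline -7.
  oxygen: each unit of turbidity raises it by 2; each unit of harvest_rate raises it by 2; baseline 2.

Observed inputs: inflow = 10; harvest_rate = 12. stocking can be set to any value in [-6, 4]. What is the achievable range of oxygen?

-924 to 356

Intervening on stocking fixes its value directly, overriding its dependence on inflow.
Substituting into the zooplankton equation gives zooplankton = -16*stocking - 53.
Substituting into the turbidity equation gives turbidity = -64*stocking - 219.
Substituting into the oxygen equation gives oxygen = -128*stocking - 412.
Linear in stocking, so extremes are at the endpoints: stocking = -6 gives oxygen = 356; stocking = 4 gives oxygen = -924.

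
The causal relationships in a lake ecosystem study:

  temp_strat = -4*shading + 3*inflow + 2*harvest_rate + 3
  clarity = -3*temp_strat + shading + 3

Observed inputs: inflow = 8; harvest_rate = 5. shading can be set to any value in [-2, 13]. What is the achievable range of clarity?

-134 to 61

Substituting into the temp_strat equation gives temp_strat = -4*shading + 37.
Substituting into the clarity equation gives clarity = 13*shading - 108.
Linear in shading, so extremes are at the endpoints: shading = -2 gives clarity = -134; shading = 13 gives clarity = 61.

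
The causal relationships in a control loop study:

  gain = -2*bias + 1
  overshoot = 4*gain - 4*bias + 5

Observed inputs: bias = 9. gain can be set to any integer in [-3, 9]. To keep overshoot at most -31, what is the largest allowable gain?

gain = 0

Intervening on gain fixes its value directly, overriding its dependence on bias.
Substituting into the overshoot equation gives overshoot = 4*gain - 31.
Require 4*gain - 31 ≤ -31, so gain ≤ 0.
The largest integer in [-3, 9] satisfying this is 0.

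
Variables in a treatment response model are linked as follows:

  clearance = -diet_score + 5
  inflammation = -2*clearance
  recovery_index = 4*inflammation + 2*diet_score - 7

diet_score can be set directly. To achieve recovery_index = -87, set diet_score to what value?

Substituting into the inflammation equation gives inflammation = 2*diet_score - 10.
recovery_index becomes 10*diet_score - 47.
Solve 10*diet_score - 47 = -87: diet_score = (-87 + 47) / 10 = -4.

diet_score = -4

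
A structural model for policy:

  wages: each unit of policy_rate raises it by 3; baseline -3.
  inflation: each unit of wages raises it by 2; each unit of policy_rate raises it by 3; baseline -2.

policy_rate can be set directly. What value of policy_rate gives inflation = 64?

Substituting into the inflation equation gives inflation = 9*policy_rate - 8.
Solve 9*policy_rate - 8 = 64: policy_rate = (64 + 8) / 9 = 8.

policy_rate = 8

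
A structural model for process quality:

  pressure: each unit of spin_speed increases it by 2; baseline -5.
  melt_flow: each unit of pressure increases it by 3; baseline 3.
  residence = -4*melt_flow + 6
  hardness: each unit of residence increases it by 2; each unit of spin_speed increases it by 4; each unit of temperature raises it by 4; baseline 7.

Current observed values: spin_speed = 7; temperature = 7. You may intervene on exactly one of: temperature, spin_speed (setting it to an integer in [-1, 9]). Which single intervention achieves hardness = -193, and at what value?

Intervening on temperature: with other inputs at their observed values, hardness = 4*temperature - 193. Solving for -193 gives temperature = 0, within [-1, 9].
Intervening on spin_speed: hardness = -44*spin_speed + 143. Reaching -193 requires spin_speed = 84/11, not an integer.

set temperature = 0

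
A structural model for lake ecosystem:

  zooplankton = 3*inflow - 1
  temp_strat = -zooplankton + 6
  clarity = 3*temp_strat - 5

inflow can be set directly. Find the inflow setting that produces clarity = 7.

Substituting into the temp_strat equation gives temp_strat = -3*inflow + 7.
This gives clarity = -9*inflow + 16.
Solve -9*inflow + 16 = 7: inflow = (7 - 16) / -9 = 1.

inflow = 1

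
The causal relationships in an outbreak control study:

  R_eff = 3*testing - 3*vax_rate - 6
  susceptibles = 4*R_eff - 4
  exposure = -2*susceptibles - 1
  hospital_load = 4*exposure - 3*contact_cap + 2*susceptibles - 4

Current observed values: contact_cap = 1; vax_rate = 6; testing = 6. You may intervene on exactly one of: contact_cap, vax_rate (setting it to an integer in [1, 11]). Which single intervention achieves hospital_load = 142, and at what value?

set contact_cap = 6

Intervening on contact_cap: with other inputs at their observed values, hospital_load = -3*contact_cap + 160. Solving for 142 gives contact_cap = 6, within [1, 11].
Intervening on vax_rate: hospital_load = 72*vax_rate - 275. Reaching 142 requires vax_rate = 139/24, not an integer.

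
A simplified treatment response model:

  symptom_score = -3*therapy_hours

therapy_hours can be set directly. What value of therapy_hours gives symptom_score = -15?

Solve -3*therapy_hours = -15: therapy_hours = -15 / -3 = 5.

therapy_hours = 5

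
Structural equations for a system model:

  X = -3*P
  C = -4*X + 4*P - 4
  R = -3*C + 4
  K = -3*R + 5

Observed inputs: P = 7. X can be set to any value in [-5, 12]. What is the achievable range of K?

Intervening on X fixes its value directly, overriding its dependence on P.
Substituting into the C equation gives C = -4*X + 24.
Substituting into the R equation gives R = 12*X - 68.
Substituting into the K equation gives K = -36*X + 209.
Linear in X, so extremes are at the endpoints: X = -5 gives K = 389; X = 12 gives K = -223.

-223 to 389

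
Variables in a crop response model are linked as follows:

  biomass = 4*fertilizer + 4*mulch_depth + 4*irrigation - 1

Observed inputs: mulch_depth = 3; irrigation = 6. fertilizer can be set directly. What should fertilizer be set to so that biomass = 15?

Substituting into the biomass equation gives biomass = 4*fertilizer + 35.
Solve 4*fertilizer + 35 = 15: fertilizer = (15 - 35) / 4 = -5.

fertilizer = -5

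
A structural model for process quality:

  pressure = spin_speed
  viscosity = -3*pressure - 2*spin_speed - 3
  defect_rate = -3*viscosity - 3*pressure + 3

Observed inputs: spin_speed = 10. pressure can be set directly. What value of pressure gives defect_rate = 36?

Intervening on pressure fixes its value directly, overriding its dependence on spin_speed.
Substituting into the viscosity equation gives viscosity = -3*pressure - 23.
So defect_rate = 6*pressure + 72.
Solve 6*pressure + 72 = 36: pressure = (36 - 72) / 6 = -6.

pressure = -6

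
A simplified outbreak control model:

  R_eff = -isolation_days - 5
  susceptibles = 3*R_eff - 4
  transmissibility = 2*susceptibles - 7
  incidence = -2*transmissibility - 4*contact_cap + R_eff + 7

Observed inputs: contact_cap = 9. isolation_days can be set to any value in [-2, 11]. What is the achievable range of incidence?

Substituting into the susceptibles equation gives susceptibles = -3*isolation_days - 19.
Substituting into the transmissibility equation gives transmissibility = -6*isolation_days - 45.
So incidence = 11*isolation_days + 56.
Linear in isolation_days, so extremes are at the endpoints: isolation_days = -2 gives incidence = 34; isolation_days = 11 gives incidence = 177.

34 to 177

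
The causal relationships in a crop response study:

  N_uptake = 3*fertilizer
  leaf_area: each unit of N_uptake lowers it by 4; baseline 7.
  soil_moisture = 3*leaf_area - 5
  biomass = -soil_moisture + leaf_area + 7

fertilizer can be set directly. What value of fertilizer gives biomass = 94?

Substituting into the leaf_area equation gives leaf_area = -12*fertilizer + 7.
soil_moisture becomes -36*fertilizer + 16.
Substituting into the biomass equation gives biomass = 24*fertilizer - 2.
Solve 24*fertilizer - 2 = 94: fertilizer = (94 + 2) / 24 = 4.

fertilizer = 4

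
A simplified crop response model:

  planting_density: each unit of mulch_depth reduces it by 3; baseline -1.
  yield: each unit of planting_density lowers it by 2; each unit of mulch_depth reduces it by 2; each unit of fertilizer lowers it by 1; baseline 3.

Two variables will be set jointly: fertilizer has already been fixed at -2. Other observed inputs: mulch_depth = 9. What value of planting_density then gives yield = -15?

With fertilizer held at -2:
Intervening on planting_density fixes its value directly, overriding its dependence on mulch_depth.
Substituting into the yield equation gives yield = -2*planting_density - 13.
Solve -2*planting_density - 13 = -15: planting_density = (-15 + 13) / -2 = 1.

planting_density = 1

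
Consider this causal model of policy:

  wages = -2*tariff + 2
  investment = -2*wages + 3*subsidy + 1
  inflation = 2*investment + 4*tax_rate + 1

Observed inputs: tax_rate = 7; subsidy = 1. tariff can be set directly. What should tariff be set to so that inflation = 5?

tariff = -3

Substituting into the investment equation gives investment = 4*tariff.
Substituting into the inflation equation gives inflation = 8*tariff + 29.
Solve 8*tariff + 29 = 5: tariff = (5 - 29) / 8 = -3.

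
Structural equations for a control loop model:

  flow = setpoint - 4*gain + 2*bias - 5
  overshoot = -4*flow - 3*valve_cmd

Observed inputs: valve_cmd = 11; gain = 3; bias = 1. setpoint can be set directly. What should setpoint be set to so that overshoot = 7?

setpoint = 5

Substituting into the flow equation gives flow = setpoint - 15.
Substituting into the overshoot equation gives overshoot = -4*setpoint + 27.
Solve -4*setpoint + 27 = 7: setpoint = (7 - 27) / -4 = 5.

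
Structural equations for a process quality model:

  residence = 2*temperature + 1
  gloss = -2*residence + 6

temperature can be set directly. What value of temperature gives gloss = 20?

temperature = -4

Substituting into the gloss equation gives gloss = -4*temperature + 4.
Solve -4*temperature + 4 = 20: temperature = (20 - 4) / -4 = -4.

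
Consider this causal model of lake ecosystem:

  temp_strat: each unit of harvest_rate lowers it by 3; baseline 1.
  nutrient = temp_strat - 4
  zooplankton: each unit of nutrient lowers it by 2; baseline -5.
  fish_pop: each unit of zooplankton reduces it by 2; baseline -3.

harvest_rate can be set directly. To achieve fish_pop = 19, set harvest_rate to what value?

Substituting into the nutrient equation gives nutrient = -3*harvest_rate - 3.
Substituting into the zooplankton equation gives zooplankton = 6*harvest_rate + 1.
Substituting into the fish_pop equation gives fish_pop = -12*harvest_rate - 5.
Solve -12*harvest_rate - 5 = 19: harvest_rate = (19 + 5) / -12 = -2.

harvest_rate = -2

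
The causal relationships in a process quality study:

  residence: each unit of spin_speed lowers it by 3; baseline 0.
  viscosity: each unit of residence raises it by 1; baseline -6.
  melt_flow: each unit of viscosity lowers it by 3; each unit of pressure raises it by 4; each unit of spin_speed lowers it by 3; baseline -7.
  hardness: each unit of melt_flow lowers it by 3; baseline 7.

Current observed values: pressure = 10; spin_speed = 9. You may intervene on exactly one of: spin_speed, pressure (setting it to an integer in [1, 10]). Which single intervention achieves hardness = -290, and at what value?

Intervening on spin_speed: with other inputs at their observed values, hardness = -18*spin_speed - 146. Solving for -290 gives spin_speed = 8, within [1, 10].
Intervening on pressure: hardness = -12*pressure - 188. Reaching -290 requires pressure = 17/2, not an integer.

set spin_speed = 8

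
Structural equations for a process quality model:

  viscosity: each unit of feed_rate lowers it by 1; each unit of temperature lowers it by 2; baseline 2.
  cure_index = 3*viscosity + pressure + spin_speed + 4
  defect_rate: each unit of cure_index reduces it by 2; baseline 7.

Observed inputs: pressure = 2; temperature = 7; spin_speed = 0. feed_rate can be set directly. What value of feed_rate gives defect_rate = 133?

feed_rate = 11

Substituting into the viscosity equation gives viscosity = -feed_rate - 12.
Substituting into the cure_index equation gives cure_index = -3*feed_rate - 30.
Substituting into the defect_rate equation gives defect_rate = 6*feed_rate + 67.
Solve 6*feed_rate + 67 = 133: feed_rate = (133 - 67) / 6 = 11.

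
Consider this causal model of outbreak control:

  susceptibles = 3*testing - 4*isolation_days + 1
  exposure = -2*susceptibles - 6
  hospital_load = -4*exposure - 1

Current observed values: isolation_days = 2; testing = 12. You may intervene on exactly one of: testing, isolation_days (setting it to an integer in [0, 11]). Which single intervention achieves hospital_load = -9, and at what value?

set testing = 1

Intervening on testing: with other inputs at their observed values, hospital_load = 24*testing - 33. Solving for -9 gives testing = 1, within [0, 11].
Intervening on isolation_days: hospital_load = -32*isolation_days + 319. Reaching -9 requires isolation_days = 41/4, not an integer.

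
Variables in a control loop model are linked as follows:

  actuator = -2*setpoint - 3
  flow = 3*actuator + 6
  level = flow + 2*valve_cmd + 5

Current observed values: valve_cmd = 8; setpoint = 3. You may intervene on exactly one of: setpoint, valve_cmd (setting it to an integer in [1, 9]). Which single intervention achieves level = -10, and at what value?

set valve_cmd = 3

Intervening on setpoint: level = -6*setpoint + 18. Reaching -10 requires setpoint = 14/3, not an integer.
Intervening on valve_cmd: with other inputs at their observed values, level = 2*valve_cmd - 16. Solving for -10 gives valve_cmd = 3, within [1, 9].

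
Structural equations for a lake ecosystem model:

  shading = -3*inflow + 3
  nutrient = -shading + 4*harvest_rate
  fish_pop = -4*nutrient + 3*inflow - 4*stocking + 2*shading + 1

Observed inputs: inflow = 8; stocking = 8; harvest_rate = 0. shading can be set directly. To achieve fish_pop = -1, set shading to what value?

Intervening on shading fixes its value directly, overriding its dependence on inflow.
Substituting into the nutrient equation gives nutrient = -shading.
This gives fish_pop = 6*shading - 7.
Solve 6*shading - 7 = -1: shading = (-1 + 7) / 6 = 1.

shading = 1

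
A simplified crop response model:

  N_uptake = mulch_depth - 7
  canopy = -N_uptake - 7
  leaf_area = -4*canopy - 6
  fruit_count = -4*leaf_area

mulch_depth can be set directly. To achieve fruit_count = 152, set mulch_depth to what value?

mulch_depth = -8

Substituting into the canopy equation gives canopy = -mulch_depth.
So leaf_area = 4*mulch_depth - 6.
Substituting into the fruit_count equation gives fruit_count = -16*mulch_depth + 24.
Solve -16*mulch_depth + 24 = 152: mulch_depth = (152 - 24) / -16 = -8.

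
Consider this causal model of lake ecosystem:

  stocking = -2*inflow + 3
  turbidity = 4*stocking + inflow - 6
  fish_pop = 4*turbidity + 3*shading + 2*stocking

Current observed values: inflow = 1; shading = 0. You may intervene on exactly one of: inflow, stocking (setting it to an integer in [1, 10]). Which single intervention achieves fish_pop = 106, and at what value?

set stocking = 7

Intervening on inflow: fish_pop = -32*inflow + 30. Reaching 106 requires inflow = -19/8, not an integer.
Intervening on stocking: with other inputs at their observed values, fish_pop = 18*stocking - 20. Solving for 106 gives stocking = 7, within [1, 10].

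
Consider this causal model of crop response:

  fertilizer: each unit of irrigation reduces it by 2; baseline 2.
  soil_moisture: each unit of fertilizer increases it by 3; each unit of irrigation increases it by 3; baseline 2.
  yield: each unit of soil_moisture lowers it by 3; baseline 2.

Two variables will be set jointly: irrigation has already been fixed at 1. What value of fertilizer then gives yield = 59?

fertilizer = -8

With irrigation held at 1:
Intervening on fertilizer fixes its value directly, overriding its dependence on irrigation.
Substituting into the soil_moisture equation gives soil_moisture = 3*fertilizer + 5.
yield becomes -9*fertilizer - 13.
Solve -9*fertilizer - 13 = 59: fertilizer = (59 + 13) / -9 = -8.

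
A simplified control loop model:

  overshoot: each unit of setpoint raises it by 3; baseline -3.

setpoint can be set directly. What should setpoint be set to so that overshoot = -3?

Solve 3*setpoint - 3 = -3: setpoint = (-3 + 3) / 3 = 0.

setpoint = 0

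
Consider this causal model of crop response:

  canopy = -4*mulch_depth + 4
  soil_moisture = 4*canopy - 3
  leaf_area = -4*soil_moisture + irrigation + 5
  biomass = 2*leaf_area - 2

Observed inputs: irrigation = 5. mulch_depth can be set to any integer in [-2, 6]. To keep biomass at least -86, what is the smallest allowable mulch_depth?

mulch_depth = 0

Substituting into the soil_moisture equation gives soil_moisture = -16*mulch_depth + 13.
Substituting into the leaf_area equation gives leaf_area = 64*mulch_depth - 42.
So biomass = 128*mulch_depth - 86.
Require 128*mulch_depth - 86 ≥ -86, so mulch_depth ≥ 0.
The smallest integer in [-2, 6] satisfying this is 0.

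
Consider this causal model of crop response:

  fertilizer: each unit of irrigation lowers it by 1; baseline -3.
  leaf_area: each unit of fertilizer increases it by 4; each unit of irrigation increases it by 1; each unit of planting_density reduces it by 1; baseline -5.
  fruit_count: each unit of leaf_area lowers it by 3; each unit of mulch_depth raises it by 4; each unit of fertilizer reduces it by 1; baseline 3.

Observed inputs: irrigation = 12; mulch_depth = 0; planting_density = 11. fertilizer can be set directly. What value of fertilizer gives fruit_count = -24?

Intervening on fertilizer fixes its value directly, overriding its dependence on irrigation.
Substituting into the leaf_area equation gives leaf_area = 4*fertilizer - 4.
Substituting into the fruit_count equation gives fruit_count = -13*fertilizer + 15.
Solve -13*fertilizer + 15 = -24: fertilizer = (-24 - 15) / -13 = 3.

fertilizer = 3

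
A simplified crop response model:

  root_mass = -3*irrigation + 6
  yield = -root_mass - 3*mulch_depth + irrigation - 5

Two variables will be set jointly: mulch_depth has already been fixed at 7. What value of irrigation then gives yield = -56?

With mulch_depth held at 7:
Substituting into the yield equation gives yield = 4*irrigation - 32.
Solve 4*irrigation - 32 = -56: irrigation = (-56 + 32) / 4 = -6.

irrigation = -6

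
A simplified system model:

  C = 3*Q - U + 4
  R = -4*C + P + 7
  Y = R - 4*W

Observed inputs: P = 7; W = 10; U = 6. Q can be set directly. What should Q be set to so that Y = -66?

Substituting into the C equation gives C = 3*Q - 2.
Substituting into the R equation gives R = -12*Q + 22.
Substituting into the Y equation gives Y = -12*Q - 18.
Solve -12*Q - 18 = -66: Q = (-66 + 18) / -12 = 4.

Q = 4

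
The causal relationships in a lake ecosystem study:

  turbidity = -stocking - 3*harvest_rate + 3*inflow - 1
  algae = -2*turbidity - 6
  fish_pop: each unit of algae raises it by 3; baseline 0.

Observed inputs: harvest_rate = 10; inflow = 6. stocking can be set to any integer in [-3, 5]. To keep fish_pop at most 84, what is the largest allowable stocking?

Substituting into the turbidity equation gives turbidity = -stocking - 13.
Substituting into the algae equation gives algae = 2*stocking + 20.
This gives fish_pop = 6*stocking + 60.
Require 6*stocking + 60 ≤ 84, so stocking ≤ 4.
The largest integer in [-3, 5] satisfying this is 4.

stocking = 4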